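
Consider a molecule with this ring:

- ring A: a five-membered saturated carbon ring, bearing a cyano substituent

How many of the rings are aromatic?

0

Ring A has only sp³ atoms, so it is not fully conjugated — not aromatic (cyclopentane).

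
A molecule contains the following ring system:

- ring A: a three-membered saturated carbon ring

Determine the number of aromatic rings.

0

Ring A has only sp³ atoms, so it is not fully conjugated — not aromatic (cyclopropane).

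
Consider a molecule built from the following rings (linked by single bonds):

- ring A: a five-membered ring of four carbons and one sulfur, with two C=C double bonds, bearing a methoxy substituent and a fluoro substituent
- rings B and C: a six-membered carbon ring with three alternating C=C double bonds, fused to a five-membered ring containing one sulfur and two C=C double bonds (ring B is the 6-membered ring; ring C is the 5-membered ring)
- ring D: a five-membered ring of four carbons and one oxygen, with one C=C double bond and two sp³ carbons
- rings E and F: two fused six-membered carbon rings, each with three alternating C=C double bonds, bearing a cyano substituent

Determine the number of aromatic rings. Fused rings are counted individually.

5

Ring A is fully conjugated (every ring atom contributes a p orbital); 2 ring double bonds (4 π electrons) plus a heteroatom lone pair (2) give 6 π electrons. 6 = 4(1)+2, so ring A is aromatic (thiophene).
Rings B and C form a fused bicyclic system (with one sulfur) with 9 sp² atoms and 10 π electrons from ring double bonds plus a heteroatom lone pair. 10 = 4(2)+2, so the system is aromatic and both rings count as aromatic (benzothiophene).
Ring D has two sp³ carbons, so it is not fully conjugated — not aromatic (2,3-dihydrofuran).
Rings E and F form a fused bicyclic system with 10 sp² atoms and 10 π electrons from ring double bonds. 10 = 4(2)+2, so the system is aromatic and both rings count as aromatic (naphthalene).
Aromatic: A, B, C, E, F. Total: 5.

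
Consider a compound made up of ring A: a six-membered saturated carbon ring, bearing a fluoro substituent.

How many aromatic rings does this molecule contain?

Ring A has only sp³ atoms, so it is not fully conjugated — not aromatic (cyclohexane).

0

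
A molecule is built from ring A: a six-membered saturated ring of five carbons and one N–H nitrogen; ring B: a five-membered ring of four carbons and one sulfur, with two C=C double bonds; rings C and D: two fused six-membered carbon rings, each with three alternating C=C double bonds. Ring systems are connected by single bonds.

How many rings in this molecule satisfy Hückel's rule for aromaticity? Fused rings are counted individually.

3

Ring A has only sp³ atoms, so it is not fully conjugated — not aromatic (piperidine).
Ring B is planar and fully conjugated; 2 ring double bonds (4 π electrons) plus a heteroatom lone pair (2) give 6 π electrons. Since 6 = 4n+2 (n=1), ring B is aromatic (thiophene).
Rings C and D form a fused bicyclic system with 10 sp² atoms and 10 π electrons from ring double bonds. 10 = 4(2)+2, so the system is aromatic and both rings count as aromatic (naphthalene).
Aromatic: B, C, D. Total: 3.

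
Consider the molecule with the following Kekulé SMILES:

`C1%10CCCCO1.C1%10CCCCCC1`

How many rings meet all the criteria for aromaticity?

0

The SMILES encodes a six-membered saturated ring of five carbons and one oxygen; a seven-membered saturated carbon ring.
The 6-membered ring with one oxygen has only sp³ atoms, so it is not fully conjugated — not aromatic (tetrahydropyran).
The 7-membered ring has only sp³ atoms, so it is not fully conjugated — not aromatic (cycloheptane).
None of the rings are aromatic. Total: 0.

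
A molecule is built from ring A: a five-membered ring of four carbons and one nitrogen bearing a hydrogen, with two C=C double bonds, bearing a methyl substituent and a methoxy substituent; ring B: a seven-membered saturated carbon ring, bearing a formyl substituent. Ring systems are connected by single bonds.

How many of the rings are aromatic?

1

Ring A is fully conjugated (every ring atom contributes a p orbital); 2 ring double bonds (4 π electrons) plus a heteroatom lone pair (2) give 6 π electrons. Since 6 = 4n+2 (n=1), ring A is aromatic (pyrrole).
Ring B has only sp³ atoms, so it is not fully conjugated — not aromatic (cycloheptane).
Aromatic: A. Total: 1.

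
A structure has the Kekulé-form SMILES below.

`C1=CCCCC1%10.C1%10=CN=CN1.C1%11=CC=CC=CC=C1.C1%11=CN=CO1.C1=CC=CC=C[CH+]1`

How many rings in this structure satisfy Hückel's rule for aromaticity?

The SMILES encodes a six-membered carbon ring with one C=C double bond; a five-membered ring with nitrogens at positions 1 and 3 (one bearing H, one in a C=N bond) and two double bonds; an eight-membered carbon ring with four alternating C=C double bonds; a five-membered ring with an oxygen at position 1 and a nitrogen at position 3 (in a C=N bond), with two double bonds; a seven-membered all-carbon ring bearing a positive charge on one carbon, with three C=C double bonds.
The 6-membered ring has four sp³ carbons, so it is not fully conjugated — not aromatic (cyclohexene).
The 5-membered ring with two nitrogens (one N–H, one =N–) is planar and fully conjugated; 2 ring double bonds (4 π electrons) plus a heteroatom lone pair (2) give 6 π electrons. 6 = 4(1)+2, so it is aromatic (imidazole).
The 8-membered ring has only sp² ring atoms; a planar conformation would have a fully conjugated π system of 8 electrons. But 8 = 4(2), which is 4n not 4n+2, so it is not aromatic (cyclooctatetraene) — cyclooctatetraene distorts into a non-planar tub to avoid antiaromaticity.
The 5-membered ring with one oxygen and one =N– is planar and fully conjugated; 2 ring double bonds (4 π electrons) plus a heteroatom lone pair (2) give 6 π electrons. 6 = 4(1)+2, so it is aromatic (oxazole).
The 7-membered ring has a continuous p-orbital overlap around the ring; 3 ring double bonds (6 π electrons) plus the carbocation's empty p orbital (0, but keeps the ring conjugated) give 6 π electrons. That satisfies 4n+2 with n=1, so it is aromatic (tropylium cation).
3 of the 5 rings are aromatic. Total: 3.

3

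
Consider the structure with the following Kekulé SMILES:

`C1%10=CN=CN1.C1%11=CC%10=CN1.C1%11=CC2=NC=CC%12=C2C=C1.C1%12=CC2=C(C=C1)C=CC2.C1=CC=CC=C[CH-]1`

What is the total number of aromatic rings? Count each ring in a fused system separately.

The SMILES encodes a five-membered ring with nitrogens at positions 1 and 3 (one bearing H, one in a C=N bond) and two double bonds; a five-membered ring of four carbons and one nitrogen bearing a hydrogen, with two C=C double bonds; two fused six-membered rings, each with three alternating double bonds; one ring is all carbon and the other has one ring nitrogen; a six-membered carbon ring with three alternating C=C double bonds, fused to a five-membered carbon ring containing one C=C double bond and one sp³ carbon; a seven-membered all-carbon ring bearing a negative charge on one carbon, with three C=C double bonds.
The 5-membered ring with two nitrogens (one N–H, one =N–) has a continuous p-orbital overlap around the ring; 2 ring double bonds (4 π electrons) plus a heteroatom lone pair (2) give 6 π electrons. 6 = 4(1)+2, so it is aromatic (imidazole).
The 5-membered ring with one N–H has a continuous p-orbital overlap around the ring; 2 ring double bonds (4 π electrons) plus a heteroatom lone pair (2) give 6 π electrons. Since 6 = 4n+2 (n=1), it is aromatic (pyrrole).
The fused 6/6-membered bicyclic (with one nitrogen) is a single π system with 10 sp² atoms and 10 π electrons from ring double bonds. 10 = 4(2)+2, so the system is aromatic and both rings count as aromatic (quinoline).
The 6-membered ring is fully conjugated (every ring atom contributes a p orbital); 3 ring double bonds give 6 π electrons. 6 = 4(1)+2, so it is aromatic (benzene ring).
The 5-membered ring has one sp³ carbon, so it is not fully conjugated — not aromatic (cyclopentene ring).
The 7-membered ring has only sp² ring atoms; a planar conformation would have a fully conjugated π system of 8 electrons. But 8 = 4(2), which is 4n not 4n+2, so it is not aromatic (cycloheptatrienyl anion).
5 of the 7 rings are aromatic. Total: 5.

5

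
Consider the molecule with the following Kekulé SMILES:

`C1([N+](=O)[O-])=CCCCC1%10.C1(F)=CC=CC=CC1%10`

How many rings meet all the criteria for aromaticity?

The SMILES encodes a six-membered carbon ring with one C=C double bond; a seven-membered carbon ring with three C=C double bonds and one sp³ carbon.
The 6-membered ring has four sp³ carbons, so it is not fully conjugated — not aromatic (cyclohexene).
The 7-membered ring has one sp³ carbon, so it is not fully conjugated — not aromatic (cycloheptatriene).
None of the rings are aromatic. Total: 0.

0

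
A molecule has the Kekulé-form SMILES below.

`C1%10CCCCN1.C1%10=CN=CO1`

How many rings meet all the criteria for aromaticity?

The SMILES encodes a six-membered saturated ring of five carbons and one N–H nitrogen; a five-membered ring with an oxygen at position 1 and a nitrogen at position 3 (in a C=N bond), with two double bonds.
The 6-membered ring with one N–H has only sp³ atoms, so it is not fully conjugated — not aromatic (piperidine).
The 5-membered ring with one oxygen and one =N– is fully conjugated (every ring atom contributes a p orbital); 2 ring double bonds (4 π electrons) plus a heteroatom lone pair (2) give 6 π electrons. 6 = 4(1)+2, so it is aromatic (oxazole).
1 of the 2 rings is aromatic. Total: 1.

1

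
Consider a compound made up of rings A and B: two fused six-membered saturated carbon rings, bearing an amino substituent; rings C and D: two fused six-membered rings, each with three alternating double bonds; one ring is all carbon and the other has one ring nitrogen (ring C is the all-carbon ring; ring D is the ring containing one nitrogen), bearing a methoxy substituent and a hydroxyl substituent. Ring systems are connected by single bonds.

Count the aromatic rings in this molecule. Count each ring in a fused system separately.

2

Ring A has only sp³ atoms, so it is not fully conjugated — not aromatic (cyclohexane ring).
Ring B has only sp³ atoms, so it is not fully conjugated — not aromatic (cyclohexane ring).
Rings C and D form a fused bicyclic system (with one nitrogen) with 10 sp² atoms and 10 π electrons from ring double bonds. 10 = 4(2)+2, so the system is aromatic and both rings count as aromatic (quinoline).
Aromatic: C, D. Total: 2.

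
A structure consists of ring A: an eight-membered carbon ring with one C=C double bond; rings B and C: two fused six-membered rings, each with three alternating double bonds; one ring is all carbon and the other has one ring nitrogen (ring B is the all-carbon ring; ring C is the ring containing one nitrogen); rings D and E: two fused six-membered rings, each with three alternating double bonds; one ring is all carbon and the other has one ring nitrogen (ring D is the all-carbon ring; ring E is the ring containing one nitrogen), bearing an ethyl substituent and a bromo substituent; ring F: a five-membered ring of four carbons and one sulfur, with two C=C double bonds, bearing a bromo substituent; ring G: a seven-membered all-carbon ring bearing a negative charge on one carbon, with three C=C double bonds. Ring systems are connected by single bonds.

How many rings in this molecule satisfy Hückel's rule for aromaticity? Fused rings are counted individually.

5

Ring A has six sp³ carbons, so it is not fully conjugated — not aromatic (cyclooctene).
Rings B and C form a fused bicyclic system (with one nitrogen) with 10 sp² atoms and 10 π electrons from ring double bonds. 10 = 4(2)+2, so the system is aromatic and both rings count as aromatic (quinoline).
Rings D and E form a fused bicyclic system (with one nitrogen) with 10 sp² atoms and 10 π electrons from ring double bonds. 10 = 4(2)+2, so the system is aromatic and both rings count as aromatic (quinoline).
Ring F is fully conjugated (every ring atom contributes a p orbital); 2 ring double bonds (4 π electrons) plus a heteroatom lone pair (2) give 6 π electrons. 6 = 4(1)+2, so ring F is aromatic (thiophene).
Ring G has only sp² ring atoms; a planar conformation would have a fully conjugated π system of 8 electrons. But 8 = 4(2), which is 4n not 4n+2, so ring G is not aromatic (cycloheptatrienyl anion).
Aromatic: B, C, D, E, F. Total: 5.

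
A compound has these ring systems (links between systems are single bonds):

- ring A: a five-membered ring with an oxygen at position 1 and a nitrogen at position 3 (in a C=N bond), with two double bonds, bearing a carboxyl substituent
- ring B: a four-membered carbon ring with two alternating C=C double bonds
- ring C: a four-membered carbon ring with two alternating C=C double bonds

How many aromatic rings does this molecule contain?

Ring A is planar and fully conjugated; 2 ring double bonds (4 π electrons) plus a heteroatom lone pair (2) give 6 π electrons. That satisfies 4n+2 with n=1, so ring A is aromatic (oxazole).
Ring B has only sp² ring atoms; a planar conformation would have a fully conjugated π system of 4 electrons. But 4 = 4(1), which is 4n not 4n+2, so ring B is not aromatic (cyclobutadiene) — cyclobutadiene is antiaromatic and distorts to a rectangle.
Ring C has only sp² ring atoms; a planar conformation would have a fully conjugated π system of 4 electrons. But 4 = 4(1), which is 4n not 4n+2, so ring C is not aromatic (cyclobutadiene) — cyclobutadiene is antiaromatic and distorts to a rectangle.
Aromatic: A. Total: 1.

1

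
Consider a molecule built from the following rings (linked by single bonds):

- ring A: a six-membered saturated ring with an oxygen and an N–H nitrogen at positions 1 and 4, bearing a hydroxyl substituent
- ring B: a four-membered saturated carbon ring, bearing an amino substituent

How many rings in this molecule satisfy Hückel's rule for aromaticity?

0

Ring A has only sp³ atoms, so it is not fully conjugated — not aromatic (morpholine).
Ring B has only sp³ atoms, so it is not fully conjugated — not aromatic (cyclobutane).
No ring is aromatic. Total: 0.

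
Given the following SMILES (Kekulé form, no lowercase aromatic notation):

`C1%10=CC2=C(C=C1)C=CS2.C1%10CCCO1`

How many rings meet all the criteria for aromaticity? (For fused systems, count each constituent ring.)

2

The SMILES encodes a six-membered carbon ring with three alternating C=C double bonds, fused to a five-membered ring containing one sulfur and two C=C double bonds; a five-membered saturated ring of four carbons and one oxygen.
The fused 6/5-membered bicyclic (with one sulfur) is a single π system with 9 sp² atoms and 10 π electrons from ring double bonds plus a heteroatom lone pair. 10 = 4(2)+2, so the system is aromatic and both rings count as aromatic (benzothiophene).
The 5-membered ring with one oxygen has only sp³ atoms, so it is not fully conjugated — not aromatic (tetrahydrofuran).
2 of the 3 rings are aromatic. Total: 2.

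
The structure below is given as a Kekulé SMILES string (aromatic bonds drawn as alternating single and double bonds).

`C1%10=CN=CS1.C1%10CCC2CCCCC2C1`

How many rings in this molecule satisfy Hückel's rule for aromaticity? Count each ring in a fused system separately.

The SMILES encodes a five-membered ring with a sulfur at position 1 and a nitrogen at position 3 (in a C=N bond), with two double bonds; two fused six-membered saturated carbon rings.
The 5-membered ring with one sulfur and one =N– is planar and fully conjugated; 2 ring double bonds (4 π electrons) plus a heteroatom lone pair (2) give 6 π electrons. Since 6 = 4n+2 (n=1), it is aromatic (thiazole).
The 6-membered ring has only sp³ atoms, so it is not fully conjugated — not aromatic (cyclohexane ring).
The second 6-membered ring has only sp³ atoms, so it is not fully conjugated — not aromatic (cyclohexane ring).
1 of the 3 rings is aromatic. Total: 1.

1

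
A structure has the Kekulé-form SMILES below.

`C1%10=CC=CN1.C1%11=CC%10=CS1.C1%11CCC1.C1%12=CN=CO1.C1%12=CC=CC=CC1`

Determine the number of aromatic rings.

The SMILES encodes a five-membered ring of four carbons and one nitrogen bearing a hydrogen, with two C=C double bonds; a five-membered ring of four carbons and one sulfur, with two C=C double bonds; a four-membered saturated carbon ring; a five-membered ring with an oxygen at position 1 and a nitrogen at position 3 (in a C=N bond), with two double bonds; a seven-membered carbon ring with three C=C double bonds and one sp³ carbon.
The 5-membered ring with one N–H has a continuous p-orbital overlap around the ring; 2 ring double bonds (4 π electrons) plus a heteroatom lone pair (2) give 6 π electrons. That satisfies 4n+2 with n=1, so it is aromatic (pyrrole).
The 5-membered ring with one sulfur has a continuous p-orbital overlap around the ring; 2 ring double bonds (4 π electrons) plus a heteroatom lone pair (2) give 6 π electrons. 6 = 4(1)+2, so it is aromatic (thiophene).
The 4-membered ring has only sp³ atoms, so it is not fully conjugated — not aromatic (cyclobutane).
The 5-membered ring with one oxygen and one =N– has a continuous p-orbital overlap around the ring; 2 ring double bonds (4 π electrons) plus a heteroatom lone pair (2) give 6 π electrons. That satisfies 4n+2 with n=1, so it is aromatic (oxazole).
The 7-membered ring has one sp³ carbon, so it is not fully conjugated — not aromatic (cycloheptatriene).
3 of the 5 rings are aromatic. Total: 3.

3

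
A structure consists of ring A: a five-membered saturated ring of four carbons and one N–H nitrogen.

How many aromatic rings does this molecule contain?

Ring A has only sp³ atoms, so it is not fully conjugated — not aromatic (pyrrolidine).

0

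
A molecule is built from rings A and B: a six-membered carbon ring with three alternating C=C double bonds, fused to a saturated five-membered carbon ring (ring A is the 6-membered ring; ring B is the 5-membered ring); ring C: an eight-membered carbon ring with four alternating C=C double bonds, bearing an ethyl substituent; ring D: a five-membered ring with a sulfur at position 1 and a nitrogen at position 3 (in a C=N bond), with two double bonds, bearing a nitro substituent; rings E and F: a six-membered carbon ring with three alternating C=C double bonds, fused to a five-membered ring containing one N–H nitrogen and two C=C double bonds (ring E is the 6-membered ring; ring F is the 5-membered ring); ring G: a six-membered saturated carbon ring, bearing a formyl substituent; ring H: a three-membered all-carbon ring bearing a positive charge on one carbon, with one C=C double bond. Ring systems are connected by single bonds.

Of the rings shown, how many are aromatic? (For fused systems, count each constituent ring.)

Ring A is fully conjugated (every ring atom contributes a p orbital); 3 ring double bonds give 6 π electrons. That satisfies 4n+2 with n=1, so ring A is aromatic (benzene ring).
Ring B has three sp³ carbons, so it is not fully conjugated — not aromatic (cyclopentane ring).
Ring C has only sp² ring atoms; a planar conformation would have a fully conjugated π system of 8 electrons. But 8 = 4(2), which is 4n not 4n+2, so ring C is not aromatic (cyclooctatetraene) — cyclooctatetraene distorts into a non-planar tub to avoid antiaromaticity.
Ring D is fully conjugated (every ring atom contributes a p orbital); 2 ring double bonds (4 π electrons) plus a heteroatom lone pair (2) give 6 π electrons. Since 6 = 4n+2 (n=1), ring D is aromatic (thiazole).
Rings E and F form a fused bicyclic system (with one N–H) with 9 sp² atoms and 10 π electrons from ring double bonds plus a heteroatom lone pair. 10 = 4(2)+2, so the system is aromatic and both rings count as aromatic (indole).
Ring G has only sp³ atoms, so it is not fully conjugated — not aromatic (cyclohexane).
Ring H is planar and fully conjugated; 1 ring double bond (2 π electrons) plus the carbocation's empty p orbital (0, but keeps the ring conjugated) give 2 π electrons. Since 2 = 4n+2 (n=0), ring H is aromatic (cyclopropenyl cation).
Aromatic: A, D, E, F, H. Total: 5.

5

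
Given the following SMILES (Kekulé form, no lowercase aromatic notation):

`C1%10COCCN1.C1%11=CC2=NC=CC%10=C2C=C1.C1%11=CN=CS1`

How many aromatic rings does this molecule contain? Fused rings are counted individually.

The SMILES encodes a six-membered saturated ring with an oxygen and an N–H nitrogen at positions 1 and 4; two fused six-membered rings, each with three alternating double bonds; one ring is all carbon and the other has one ring nitrogen; a five-membered ring with a sulfur at position 1 and a nitrogen at position 3 (in a C=N bond), with two double bonds.
The 6-membered ring with one oxygen and one N–H (1,4) has only sp³ atoms, so it is not fully conjugated — not aromatic (morpholine).
The fused 6/6-membered bicyclic (with one nitrogen) is a single π system with 10 sp² atoms and 10 π electrons from ring double bonds. 10 = 4(2)+2, so the system is aromatic and both rings count as aromatic (quinoline).
The 5-membered ring with one sulfur and one =N– is planar and fully conjugated; 2 ring double bonds (4 π electrons) plus a heteroatom lone pair (2) give 6 π electrons. Since 6 = 4n+2 (n=1), it is aromatic (thiazole).
3 of the 4 rings are aromatic. Total: 3.

3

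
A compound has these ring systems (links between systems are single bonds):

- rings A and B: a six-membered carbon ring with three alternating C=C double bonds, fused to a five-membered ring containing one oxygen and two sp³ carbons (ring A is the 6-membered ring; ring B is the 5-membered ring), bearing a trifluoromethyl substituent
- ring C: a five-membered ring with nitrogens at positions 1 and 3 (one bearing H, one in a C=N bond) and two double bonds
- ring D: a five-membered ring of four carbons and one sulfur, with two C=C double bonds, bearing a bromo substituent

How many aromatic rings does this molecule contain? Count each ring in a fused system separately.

3

Ring A has a continuous p-orbital overlap around the ring; 3 ring double bonds give 6 π electrons. That satisfies 4n+2 with n=1, so ring A is aromatic (benzene ring).
Ring B has two sp³ carbons, so it is not fully conjugated — not aromatic (oxolane ring).
Ring C is planar and fully conjugated; 2 ring double bonds (4 π electrons) plus a heteroatom lone pair (2) give 6 π electrons. That satisfies 4n+2 with n=1, so ring C is aromatic (imidazole).
Ring D is fully conjugated (every ring atom contributes a p orbital); 2 ring double bonds (4 π electrons) plus a heteroatom lone pair (2) give 6 π electrons. That satisfies 4n+2 with n=1, so ring D is aromatic (thiophene).
Aromatic: A, C, D. Total: 3.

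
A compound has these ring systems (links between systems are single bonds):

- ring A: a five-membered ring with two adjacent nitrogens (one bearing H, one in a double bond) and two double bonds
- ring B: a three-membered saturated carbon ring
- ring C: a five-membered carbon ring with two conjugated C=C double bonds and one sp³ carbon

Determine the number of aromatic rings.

1

Ring A has a continuous p-orbital overlap around the ring; 2 ring double bonds (4 π electrons) plus a heteroatom lone pair (2) give 6 π electrons. 6 = 4(1)+2, so ring A is aromatic (pyrazole).
Ring B has only sp³ atoms, so it is not fully conjugated — not aromatic (cyclopropane).
Ring C has one sp³ carbon, so it is not fully conjugated — not aromatic (cyclopentadiene).
Aromatic: A. Total: 1.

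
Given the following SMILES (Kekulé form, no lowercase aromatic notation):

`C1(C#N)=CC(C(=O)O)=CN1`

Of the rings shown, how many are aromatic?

The SMILES encodes a five-membered ring of four carbons and one nitrogen bearing a hydrogen, with two C=C double bonds.
The 5-membered ring with one N–H is fully conjugated (every ring atom contributes a p orbital); 2 ring double bonds (4 π electrons) plus a heteroatom lone pair (2) give 6 π electrons. That satisfies 4n+2 with n=1, so it is aromatic (pyrrole).

1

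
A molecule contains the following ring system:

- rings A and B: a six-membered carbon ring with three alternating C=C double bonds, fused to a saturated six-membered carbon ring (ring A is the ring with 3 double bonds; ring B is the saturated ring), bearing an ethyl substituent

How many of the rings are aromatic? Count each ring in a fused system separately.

Ring A is fully conjugated (every ring atom contributes a p orbital); 3 ring double bonds give 6 π electrons. Since 6 = 4n+2 (n=1), ring A is aromatic (benzene ring).
Ring B has four sp³ carbons, so it is not fully conjugated — not aromatic (cyclohexane ring).
Aromatic: A. Total: 1.

1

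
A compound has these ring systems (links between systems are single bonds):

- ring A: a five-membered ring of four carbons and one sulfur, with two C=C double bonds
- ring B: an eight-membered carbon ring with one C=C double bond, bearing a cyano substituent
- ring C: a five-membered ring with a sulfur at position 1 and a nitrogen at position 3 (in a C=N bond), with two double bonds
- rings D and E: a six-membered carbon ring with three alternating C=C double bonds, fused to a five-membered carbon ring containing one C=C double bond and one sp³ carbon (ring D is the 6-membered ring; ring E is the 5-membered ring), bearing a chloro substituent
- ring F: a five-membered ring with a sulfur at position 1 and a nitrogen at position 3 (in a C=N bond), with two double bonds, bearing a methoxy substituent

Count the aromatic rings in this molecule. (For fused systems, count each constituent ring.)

4

Ring A is planar and fully conjugated; 2 ring double bonds (4 π electrons) plus a heteroatom lone pair (2) give 6 π electrons. That satisfies 4n+2 with n=1, so ring A is aromatic (thiophene).
Ring B has six sp³ carbons, so it is not fully conjugated — not aromatic (cyclooctene).
Ring C is fully conjugated (every ring atom contributes a p orbital); 2 ring double bonds (4 π electrons) plus a heteroatom lone pair (2) give 6 π electrons. Since 6 = 4n+2 (n=1), ring C is aromatic (thiazole).
Ring D is fully conjugated (every ring atom contributes a p orbital); 3 ring double bonds give 6 π electrons. 6 = 4(1)+2, so ring D is aromatic (benzene ring).
Ring E has one sp³ carbon, so it is not fully conjugated — not aromatic (cyclopentene ring).
Ring F has a continuous p-orbital overlap around the ring; 2 ring double bonds (4 π electrons) plus a heteroatom lone pair (2) give 6 π electrons. That satisfies 4n+2 with n=1, so ring F is aromatic (thiazole).
Aromatic: A, C, D, F. Total: 4.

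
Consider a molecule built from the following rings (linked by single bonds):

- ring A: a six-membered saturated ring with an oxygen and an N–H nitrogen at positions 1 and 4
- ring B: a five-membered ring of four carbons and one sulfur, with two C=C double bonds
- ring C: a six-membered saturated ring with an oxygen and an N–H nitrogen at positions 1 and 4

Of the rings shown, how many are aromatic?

Ring A has only sp³ atoms, so it is not fully conjugated — not aromatic (morpholine).
Ring B has a continuous p-orbital overlap around the ring; 2 ring double bonds (4 π electrons) plus a heteroatom lone pair (2) give 6 π electrons. 6 = 4(1)+2, so ring B is aromatic (thiophene).
Ring C has only sp³ atoms, so it is not fully conjugated — not aromatic (morpholine).
Aromatic: B. Total: 1.

1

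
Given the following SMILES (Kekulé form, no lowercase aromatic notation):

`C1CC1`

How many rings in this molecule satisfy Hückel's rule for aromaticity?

0

The SMILES encodes a three-membered saturated carbon ring.
The 3-membered ring has only sp³ atoms, so it is not fully conjugated — not aromatic (cyclopropane).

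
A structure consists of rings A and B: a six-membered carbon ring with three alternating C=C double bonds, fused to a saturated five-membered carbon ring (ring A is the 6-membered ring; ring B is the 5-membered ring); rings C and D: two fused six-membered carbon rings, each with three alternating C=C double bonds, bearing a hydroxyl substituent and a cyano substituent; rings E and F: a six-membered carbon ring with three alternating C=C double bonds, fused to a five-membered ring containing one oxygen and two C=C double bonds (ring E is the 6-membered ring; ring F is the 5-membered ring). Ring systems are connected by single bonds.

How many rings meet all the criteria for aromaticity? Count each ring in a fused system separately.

Ring A has a continuous p-orbital overlap around the ring; 3 ring double bonds give 6 π electrons. 6 = 4(1)+2, so ring A is aromatic (benzene ring).
Ring B has three sp³ carbons, so it is not fully conjugated — not aromatic (cyclopentane ring).
Rings C and D form a fused bicyclic system with 10 sp² atoms and 10 π electrons from ring double bonds. 10 = 4(2)+2, so the system is aromatic and both rings count as aromatic (naphthalene).
Rings E and F form a fused bicyclic system (with one oxygen) with 9 sp² atoms and 10 π electrons from ring double bonds plus a heteroatom lone pair. 10 = 4(2)+2, so the system is aromatic and both rings count as aromatic (benzofuran).
Aromatic: A, C, D, E, F. Total: 5.

5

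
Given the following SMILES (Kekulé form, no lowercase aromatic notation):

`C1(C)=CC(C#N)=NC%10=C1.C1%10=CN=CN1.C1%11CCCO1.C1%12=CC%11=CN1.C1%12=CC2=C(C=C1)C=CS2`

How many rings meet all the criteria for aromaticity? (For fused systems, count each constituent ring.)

5

The SMILES encodes a six-membered ring of five carbons and one nitrogen with three alternating double bonds; a five-membered ring with nitrogens at positions 1 and 3 (one bearing H, one in a C=N bond) and two double bonds; a five-membered saturated ring of four carbons and one oxygen; a five-membered ring of four carbons and one nitrogen bearing a hydrogen, with two C=C double bonds; a six-membered carbon ring with three alternating C=C double bonds, fused to a five-membered ring containing one sulfur and two C=C double bonds.
The 6-membered ring with one nitrogen is fully conjugated (every ring atom contributes a p orbital); 3 ring double bonds give 6 π electrons. That satisfies 4n+2 with n=1, so it is aromatic (pyridine).
The 5-membered ring with two nitrogens (one N–H, one =N–) is planar and fully conjugated; 2 ring double bonds (4 π electrons) plus a heteroatom lone pair (2) give 6 π electrons. 6 = 4(1)+2, so it is aromatic (imidazole).
The 5-membered ring with one oxygen has only sp³ atoms, so it is not fully conjugated — not aromatic (tetrahydrofuran).
The 5-membered ring with one N–H is planar and fully conjugated; 2 ring double bonds (4 π electrons) plus a heteroatom lone pair (2) give 6 π electrons. That satisfies 4n+2 with n=1, so it is aromatic (pyrrole).
The fused 6/5-membered bicyclic (with one sulfur) is a single π system with 9 sp² atoms and 10 π electrons from ring double bonds plus a heteroatom lone pair. 10 = 4(2)+2, so the system is aromatic and both rings count as aromatic (benzothiophene).
5 of the 6 rings are aromatic. Total: 5.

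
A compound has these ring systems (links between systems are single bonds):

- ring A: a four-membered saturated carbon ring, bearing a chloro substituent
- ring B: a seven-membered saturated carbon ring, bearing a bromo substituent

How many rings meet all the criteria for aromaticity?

0

Ring A has only sp³ atoms, so it is not fully conjugated — not aromatic (cyclobutane).
Ring B has only sp³ atoms, so it is not fully conjugated — not aromatic (cycloheptane).
No ring is aromatic. Total: 0.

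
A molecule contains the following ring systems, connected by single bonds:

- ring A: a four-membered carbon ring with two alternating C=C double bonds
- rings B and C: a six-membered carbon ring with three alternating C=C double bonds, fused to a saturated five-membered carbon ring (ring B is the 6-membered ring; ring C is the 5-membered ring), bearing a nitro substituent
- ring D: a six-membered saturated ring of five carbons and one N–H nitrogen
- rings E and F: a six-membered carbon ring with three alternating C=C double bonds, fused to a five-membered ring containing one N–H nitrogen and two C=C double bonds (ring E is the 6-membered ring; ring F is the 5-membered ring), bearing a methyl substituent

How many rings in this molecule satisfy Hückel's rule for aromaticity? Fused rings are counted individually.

Ring A has only sp² ring atoms; a planar conformation would have a fully conjugated π system of 4 electrons. But 4 = 4(1), which is 4n not 4n+2, so ring A is not aromatic (cyclobutadiene) — cyclobutadiene is antiaromatic and distorts to a rectangle.
Ring B is fully conjugated (every ring atom contributes a p orbital); 3 ring double bonds give 6 π electrons. Since 6 = 4n+2 (n=1), ring B is aromatic (benzene ring).
Ring C has three sp³ carbons, so it is not fully conjugated — not aromatic (cyclopentane ring).
Ring D has only sp³ atoms, so it is not fully conjugated — not aromatic (piperidine).
Rings E and F form a fused bicyclic system (with one N–H) with 9 sp² atoms and 10 π electrons from ring double bonds plus a heteroatom lone pair. 10 = 4(2)+2, so the system is aromatic and both rings count as aromatic (indole).
Aromatic: B, E, F. Total: 3.

3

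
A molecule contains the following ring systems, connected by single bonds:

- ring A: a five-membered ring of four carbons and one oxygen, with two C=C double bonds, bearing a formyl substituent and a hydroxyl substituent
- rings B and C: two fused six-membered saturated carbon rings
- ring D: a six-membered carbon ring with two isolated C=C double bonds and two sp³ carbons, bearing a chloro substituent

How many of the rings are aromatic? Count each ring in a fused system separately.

Ring A is planar and fully conjugated; 2 ring double bonds (4 π electrons) plus a heteroatom lone pair (2) give 6 π electrons. Since 6 = 4n+2 (n=1), ring A is aromatic (furan).
Ring B has only sp³ atoms, so it is not fully conjugated — not aromatic (cyclohexane ring).
Ring C has only sp³ atoms, so it is not fully conjugated — not aromatic (cyclohexane ring).
Ring D has two sp³ carbons, so it is not fully conjugated — not aromatic (1,4-cyclohexadiene).
Aromatic: A. Total: 1.

1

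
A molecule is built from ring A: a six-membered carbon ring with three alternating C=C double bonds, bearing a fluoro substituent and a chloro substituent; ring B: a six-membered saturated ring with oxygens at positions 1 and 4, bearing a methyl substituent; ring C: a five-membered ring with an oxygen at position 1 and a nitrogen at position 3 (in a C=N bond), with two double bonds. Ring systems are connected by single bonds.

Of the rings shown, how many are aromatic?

Ring A is planar and fully conjugated; 3 ring double bonds give 6 π electrons. That satisfies 4n+2 with n=1, so ring A is aromatic (benzene).
Ring B has only sp³ atoms, so it is not fully conjugated — not aromatic (1,4-dioxane).
Ring C is planar and fully conjugated; 2 ring double bonds (4 π electrons) plus a heteroatom lone pair (2) give 6 π electrons. Since 6 = 4n+2 (n=1), ring C is aromatic (oxazole).
Aromatic: A, C. Total: 2.

2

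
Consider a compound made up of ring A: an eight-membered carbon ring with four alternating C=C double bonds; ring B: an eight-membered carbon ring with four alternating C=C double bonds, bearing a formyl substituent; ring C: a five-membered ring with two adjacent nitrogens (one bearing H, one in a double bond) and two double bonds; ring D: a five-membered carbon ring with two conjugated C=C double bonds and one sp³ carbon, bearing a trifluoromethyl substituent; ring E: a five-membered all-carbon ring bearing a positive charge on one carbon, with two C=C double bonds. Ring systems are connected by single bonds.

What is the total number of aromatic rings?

Ring A has only sp² ring atoms; a planar conformation would have a fully conjugated π system of 8 electrons. But 8 = 4(2), which is 4n not 4n+2, so ring A is not aromatic (cyclooctatetraene) — cyclooctatetraene distorts into a non-planar tub to avoid antiaromaticity.
Ring B has only sp² ring atoms; a planar conformation would have a fully conjugated π system of 8 electrons. But 8 = 4(2), which is 4n not 4n+2, so ring B is not aromatic (cyclooctatetraene) — cyclooctatetraene distorts into a non-planar tub to avoid antiaromaticity.
Ring C is fully conjugated (every ring atom contributes a p orbital); 2 ring double bonds (4 π electrons) plus a heteroatom lone pair (2) give 6 π electrons. 6 = 4(1)+2, so ring C is aromatic (pyrazole).
Ring D has one sp³ carbon, so it is not fully conjugated — not aromatic (cyclopentadiene).
Ring E has only sp² ring atoms; a planar conformation would have a fully conjugated π system of 4 electrons. But 4 = 4(1), which is 4n not 4n+2, so ring E is not aromatic (cyclopentadienyl cation).
Aromatic: C. Total: 1.

1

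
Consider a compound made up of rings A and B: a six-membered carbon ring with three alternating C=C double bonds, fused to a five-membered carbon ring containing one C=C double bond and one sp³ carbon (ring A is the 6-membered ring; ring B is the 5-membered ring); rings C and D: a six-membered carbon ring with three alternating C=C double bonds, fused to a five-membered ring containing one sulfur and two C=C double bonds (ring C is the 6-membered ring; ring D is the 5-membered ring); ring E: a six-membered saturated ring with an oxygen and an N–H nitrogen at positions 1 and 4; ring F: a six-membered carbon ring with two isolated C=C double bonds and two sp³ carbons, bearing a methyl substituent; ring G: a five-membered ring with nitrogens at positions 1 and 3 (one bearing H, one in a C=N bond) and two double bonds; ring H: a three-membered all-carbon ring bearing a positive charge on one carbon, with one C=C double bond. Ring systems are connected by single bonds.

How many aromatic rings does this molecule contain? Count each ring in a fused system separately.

5

Ring A is planar and fully conjugated; 3 ring double bonds give 6 π electrons. 6 = 4(1)+2, so ring A is aromatic (benzene ring).
Ring B has one sp³ carbon, so it is not fully conjugated — not aromatic (cyclopentene ring).
Rings C and D form a fused bicyclic system (with one sulfur) with 9 sp² atoms and 10 π electrons from ring double bonds plus a heteroatom lone pair. 10 = 4(2)+2, so the system is aromatic and both rings count as aromatic (benzothiophene).
Ring E has only sp³ atoms, so it is not fully conjugated — not aromatic (morpholine).
Ring F has two sp³ carbons, so it is not fully conjugated — not aromatic (1,4-cyclohexadiene).
Ring G has a continuous p-orbital overlap around the ring; 2 ring double bonds (4 π electrons) plus a heteroatom lone pair (2) give 6 π electrons. 6 = 4(1)+2, so ring G is aromatic (imidazole).
Ring H is planar and fully conjugated; 1 ring double bond (2 π electrons) plus the carbocation's empty p orbital (0, but keeps the ring conjugated) give 2 π electrons. Since 2 = 4n+2 (n=0), ring H is aromatic (cyclopropenyl cation).
Aromatic: A, C, D, G, H. Total: 5.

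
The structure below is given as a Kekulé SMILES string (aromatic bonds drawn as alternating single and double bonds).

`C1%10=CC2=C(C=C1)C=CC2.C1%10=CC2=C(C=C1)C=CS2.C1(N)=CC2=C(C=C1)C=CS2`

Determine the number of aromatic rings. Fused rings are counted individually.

5

The SMILES encodes a six-membered carbon ring with three alternating C=C double bonds, fused to a five-membered carbon ring containing one C=C double bond and one sp³ carbon; a six-membered carbon ring with three alternating C=C double bonds, fused to a five-membered ring containing one sulfur and two C=C double bonds; a six-membered carbon ring with three alternating C=C double bonds, fused to a five-membered ring containing one sulfur and two C=C double bonds.
The 6-membered ring has a continuous p-orbital overlap around the ring; 3 ring double bonds give 6 π electrons. That satisfies 4n+2 with n=1, so it is aromatic (benzene ring).
The 5-membered ring has one sp³ carbon, so it is not fully conjugated — not aromatic (cyclopentene ring).
The fused 6/5-membered bicyclic (with one sulfur) is a single π system with 9 sp² atoms and 10 π electrons from ring double bonds plus a heteroatom lone pair. 10 = 4(2)+2, so the system is aromatic and both rings count as aromatic (benzothiophene).
The fused 6/5-membered bicyclic (with one sulfur) is a single π system with 9 sp² atoms and 10 π electrons from ring double bonds plus a heteroatom lone pair. 10 = 4(2)+2, so the system is aromatic and both rings count as aromatic (benzothiophene).
5 of the 6 rings are aromatic. Total: 5.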